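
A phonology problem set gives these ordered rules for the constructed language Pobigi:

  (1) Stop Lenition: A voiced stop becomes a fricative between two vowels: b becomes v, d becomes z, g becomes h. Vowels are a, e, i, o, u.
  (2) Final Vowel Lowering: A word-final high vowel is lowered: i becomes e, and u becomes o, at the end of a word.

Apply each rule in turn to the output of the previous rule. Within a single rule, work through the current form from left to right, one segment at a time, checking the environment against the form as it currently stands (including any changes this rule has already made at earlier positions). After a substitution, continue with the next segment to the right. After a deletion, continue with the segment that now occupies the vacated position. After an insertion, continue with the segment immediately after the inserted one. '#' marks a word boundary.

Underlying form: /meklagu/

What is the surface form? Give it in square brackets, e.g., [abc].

[meklaho]

(1) Stop Lenition: [meklagu] → [meklahu]
(2) Final Vowel Lowering: [meklahu] → [meklaho]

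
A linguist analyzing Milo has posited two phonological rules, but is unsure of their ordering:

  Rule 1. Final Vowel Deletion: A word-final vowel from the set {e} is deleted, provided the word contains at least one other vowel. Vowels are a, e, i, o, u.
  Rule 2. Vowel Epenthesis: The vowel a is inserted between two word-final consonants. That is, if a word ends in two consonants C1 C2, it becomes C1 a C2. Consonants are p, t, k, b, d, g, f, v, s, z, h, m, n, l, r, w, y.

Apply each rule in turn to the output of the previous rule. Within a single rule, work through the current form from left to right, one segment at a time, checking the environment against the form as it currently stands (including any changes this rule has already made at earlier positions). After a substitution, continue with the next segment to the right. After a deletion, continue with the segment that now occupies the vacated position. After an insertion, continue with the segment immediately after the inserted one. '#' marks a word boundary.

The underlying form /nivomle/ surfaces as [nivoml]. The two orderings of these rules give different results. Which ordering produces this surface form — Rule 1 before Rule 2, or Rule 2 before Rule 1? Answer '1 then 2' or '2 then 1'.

Order 1 then 2:
  1 Final Vowel Deletion: [nivomle] → [nivoml]
  2 Vowel Epenthesis: [nivoml] → [nivomal]
  result: [nivomal]
Order 2 then 1:
  2 Vowel Epenthesis: no change — [nivomle]
  1 Final Vowel Deletion: [nivomle] → [nivoml]
  result: [nivoml]

2 then 1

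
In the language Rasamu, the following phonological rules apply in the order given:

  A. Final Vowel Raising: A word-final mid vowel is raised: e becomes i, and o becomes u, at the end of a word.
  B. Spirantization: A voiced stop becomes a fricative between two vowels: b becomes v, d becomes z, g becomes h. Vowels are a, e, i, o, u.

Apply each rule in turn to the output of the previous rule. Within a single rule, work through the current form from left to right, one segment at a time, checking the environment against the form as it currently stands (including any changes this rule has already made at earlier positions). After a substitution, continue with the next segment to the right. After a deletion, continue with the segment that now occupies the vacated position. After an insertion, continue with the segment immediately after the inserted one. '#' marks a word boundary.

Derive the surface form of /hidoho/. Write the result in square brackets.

A Final Vowel Raising: [hidoho] → [hidohu]
B Spirantization: [hidohu] → [hizohu]

[hizohu]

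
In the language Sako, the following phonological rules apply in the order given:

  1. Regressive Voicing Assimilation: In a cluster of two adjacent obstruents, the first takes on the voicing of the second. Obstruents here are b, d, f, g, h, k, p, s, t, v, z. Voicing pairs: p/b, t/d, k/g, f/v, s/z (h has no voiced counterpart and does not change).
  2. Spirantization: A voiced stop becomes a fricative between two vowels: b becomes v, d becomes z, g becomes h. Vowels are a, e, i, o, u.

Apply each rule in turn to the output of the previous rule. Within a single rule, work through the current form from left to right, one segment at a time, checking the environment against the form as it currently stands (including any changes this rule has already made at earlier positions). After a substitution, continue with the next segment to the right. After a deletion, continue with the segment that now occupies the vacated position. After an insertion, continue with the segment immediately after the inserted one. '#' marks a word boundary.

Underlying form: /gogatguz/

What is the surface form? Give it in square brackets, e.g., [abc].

1 Regressive Voicing Assimilation: [gogatguz] → [gogadguz]
2 Spirantization: [gogadguz] → [gohadguz]

[gohadguz]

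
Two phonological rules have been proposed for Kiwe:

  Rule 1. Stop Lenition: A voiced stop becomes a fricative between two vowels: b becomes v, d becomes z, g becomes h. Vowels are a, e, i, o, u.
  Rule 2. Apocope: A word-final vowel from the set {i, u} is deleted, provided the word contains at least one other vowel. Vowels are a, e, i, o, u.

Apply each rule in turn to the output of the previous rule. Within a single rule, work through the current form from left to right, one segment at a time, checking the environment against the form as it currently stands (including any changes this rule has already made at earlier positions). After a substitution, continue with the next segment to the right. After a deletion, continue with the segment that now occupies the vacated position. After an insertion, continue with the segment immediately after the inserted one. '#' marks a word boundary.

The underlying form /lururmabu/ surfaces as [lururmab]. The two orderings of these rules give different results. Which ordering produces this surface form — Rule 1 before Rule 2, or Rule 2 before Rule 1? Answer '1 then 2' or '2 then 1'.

Order 1 then 2:
  1 Stop Lenition: [lururmabu] → [lururmavu]
  2 Apocope: [lururmavu] → [lururmav]
  result: [lururmav]
Order 2 then 1:
  2 Apocope: [lururmabu] → [lururmab]
  1 Stop Lenition: no change — [lururmab]
  result: [lururmab]

2 then 1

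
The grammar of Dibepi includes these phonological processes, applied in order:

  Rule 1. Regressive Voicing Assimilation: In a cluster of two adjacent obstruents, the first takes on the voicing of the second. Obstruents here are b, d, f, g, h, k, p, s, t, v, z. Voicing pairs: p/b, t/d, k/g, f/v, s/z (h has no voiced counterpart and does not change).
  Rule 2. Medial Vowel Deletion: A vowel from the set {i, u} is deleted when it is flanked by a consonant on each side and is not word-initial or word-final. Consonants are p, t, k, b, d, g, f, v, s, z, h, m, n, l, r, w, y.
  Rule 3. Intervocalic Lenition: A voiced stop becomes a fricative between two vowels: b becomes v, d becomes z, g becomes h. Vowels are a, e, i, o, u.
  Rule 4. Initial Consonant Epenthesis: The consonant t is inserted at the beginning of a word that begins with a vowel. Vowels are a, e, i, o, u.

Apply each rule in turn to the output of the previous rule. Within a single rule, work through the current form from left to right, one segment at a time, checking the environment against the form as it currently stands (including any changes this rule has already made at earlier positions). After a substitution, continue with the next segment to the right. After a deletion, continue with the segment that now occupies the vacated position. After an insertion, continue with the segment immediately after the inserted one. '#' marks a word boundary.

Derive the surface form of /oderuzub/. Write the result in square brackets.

[tozerzb]

Rule 1 Regressive Voicing Assimilation: no change — [oderuzub]
Rule 2 Medial Vowel Deletion: [oderuzub] → [oderzb]
Rule 3 Intervocalic Lenition: [oderzb] → [ozerzb]
Rule 4 Initial Consonant Epenthesis: [ozerzb] → [tozerzb]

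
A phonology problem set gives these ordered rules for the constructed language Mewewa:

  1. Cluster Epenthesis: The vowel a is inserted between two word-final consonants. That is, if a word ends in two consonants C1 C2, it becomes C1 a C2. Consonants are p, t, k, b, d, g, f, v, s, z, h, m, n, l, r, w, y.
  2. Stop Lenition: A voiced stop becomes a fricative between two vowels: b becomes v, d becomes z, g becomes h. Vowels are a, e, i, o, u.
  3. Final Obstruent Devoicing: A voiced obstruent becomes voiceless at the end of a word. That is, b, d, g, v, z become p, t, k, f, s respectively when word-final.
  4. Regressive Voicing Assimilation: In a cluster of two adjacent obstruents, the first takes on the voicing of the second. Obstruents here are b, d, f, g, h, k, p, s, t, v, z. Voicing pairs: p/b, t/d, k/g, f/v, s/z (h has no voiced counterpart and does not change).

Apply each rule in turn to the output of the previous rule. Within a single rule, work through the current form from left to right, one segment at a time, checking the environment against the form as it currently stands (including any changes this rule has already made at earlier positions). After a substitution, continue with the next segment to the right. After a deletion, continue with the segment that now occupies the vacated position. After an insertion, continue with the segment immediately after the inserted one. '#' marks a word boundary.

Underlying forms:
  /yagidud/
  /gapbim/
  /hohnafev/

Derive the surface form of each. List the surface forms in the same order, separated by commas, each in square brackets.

/yagidud/:
  1 Cluster Epenthesis: no change — [yagidud]
  2 Stop Lenition: [yagidud] → [yahizud]
  3 Final Obstruent Devoicing: [yahizud] → [yahizut]
  4 Regressive Voicing Assimilation: no change — [yahizut]
/gapbim/:
  1 Cluster Epenthesis: no change — [gapbim]
  2 Stop Lenition: no change — [gapbim]
  3 Final Obstruent Devoicing: no change — [gapbim]
  4 Regressive Voicing Assimilation: [gapbim] → [gabbim]
/hohnafev/:
  1 Cluster Epenthesis: no change — [hohnafev]
  2 Stop Lenition: no change — [hohnafev]
  3 Final Obstruent Devoicing: [hohnafev] → [hohnafef]
  4 Regressive Voicing Assimilation: no change — [hohnafef]

[yahizut], [gabbim], [hohnafef]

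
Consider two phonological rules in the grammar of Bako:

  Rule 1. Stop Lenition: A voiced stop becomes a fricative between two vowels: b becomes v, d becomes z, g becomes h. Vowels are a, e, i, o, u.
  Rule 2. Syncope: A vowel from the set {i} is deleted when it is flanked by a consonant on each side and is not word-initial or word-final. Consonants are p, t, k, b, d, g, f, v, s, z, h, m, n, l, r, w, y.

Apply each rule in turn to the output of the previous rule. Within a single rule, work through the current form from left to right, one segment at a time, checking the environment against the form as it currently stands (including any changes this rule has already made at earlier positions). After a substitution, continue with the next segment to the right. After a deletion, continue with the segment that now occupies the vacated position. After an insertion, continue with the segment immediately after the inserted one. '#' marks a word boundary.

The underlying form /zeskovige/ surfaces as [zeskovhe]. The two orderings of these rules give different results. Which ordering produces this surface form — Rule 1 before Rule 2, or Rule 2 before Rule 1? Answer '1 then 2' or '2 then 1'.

1 then 2

Order 1 then 2:
  1 Stop Lenition: [zeskovige] → [zeskovihe]
  2 Syncope: [zeskovihe] → [zeskovhe]
  result: [zeskovhe]
Order 2 then 1:
  2 Syncope: [zeskovige] → [zeskovge]
  1 Stop Lenition: no change — [zeskovge]
  result: [zeskovge]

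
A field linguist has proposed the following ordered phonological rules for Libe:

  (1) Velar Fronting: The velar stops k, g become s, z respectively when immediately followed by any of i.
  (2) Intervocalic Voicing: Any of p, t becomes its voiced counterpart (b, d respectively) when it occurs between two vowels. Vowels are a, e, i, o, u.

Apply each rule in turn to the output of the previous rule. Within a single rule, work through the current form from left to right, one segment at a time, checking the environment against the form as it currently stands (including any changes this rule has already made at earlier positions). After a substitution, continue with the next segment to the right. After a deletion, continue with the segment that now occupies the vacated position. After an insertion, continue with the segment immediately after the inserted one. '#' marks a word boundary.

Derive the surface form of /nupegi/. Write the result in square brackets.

[nubezi]

(1) Velar Fronting: [nupegi] → [nupezi]
(2) Intervocalic Voicing: [nupezi] → [nubezi]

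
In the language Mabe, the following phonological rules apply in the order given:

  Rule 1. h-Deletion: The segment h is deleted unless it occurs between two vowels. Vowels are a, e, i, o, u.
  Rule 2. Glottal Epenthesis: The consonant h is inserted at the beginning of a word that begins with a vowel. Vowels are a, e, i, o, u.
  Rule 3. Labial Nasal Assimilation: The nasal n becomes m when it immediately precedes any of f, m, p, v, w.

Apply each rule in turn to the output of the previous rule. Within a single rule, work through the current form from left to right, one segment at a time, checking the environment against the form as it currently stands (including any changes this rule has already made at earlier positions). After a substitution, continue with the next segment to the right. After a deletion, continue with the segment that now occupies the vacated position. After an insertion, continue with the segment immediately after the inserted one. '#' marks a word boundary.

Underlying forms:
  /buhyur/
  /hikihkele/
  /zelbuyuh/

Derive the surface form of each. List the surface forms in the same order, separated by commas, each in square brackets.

[buyur], [hikikele], [zelbuyu]

/buhyur/:
  Rule 1 h-Deletion: [buhyur] → [buyur]
  Rule 2 Glottal Epenthesis: no change — [buyur]
  Rule 3 Labial Nasal Assimilation: no change — [buyur]
/hikihkele/:
  Rule 1 h-Deletion: [hikihkele] → [ikikele]
  Rule 2 Glottal Epenthesis: [ikikele] → [hikikele]
  Rule 3 Labial Nasal Assimilation: no change — [hikikele]
/zelbuyuh/:
  Rule 1 h-Deletion: [zelbuyuh] → [zelbuyu]
  Rule 2 Glottal Epenthesis: no change — [zelbuyu]
  Rule 3 Labial Nasal Assimilation: no change — [zelbuyu]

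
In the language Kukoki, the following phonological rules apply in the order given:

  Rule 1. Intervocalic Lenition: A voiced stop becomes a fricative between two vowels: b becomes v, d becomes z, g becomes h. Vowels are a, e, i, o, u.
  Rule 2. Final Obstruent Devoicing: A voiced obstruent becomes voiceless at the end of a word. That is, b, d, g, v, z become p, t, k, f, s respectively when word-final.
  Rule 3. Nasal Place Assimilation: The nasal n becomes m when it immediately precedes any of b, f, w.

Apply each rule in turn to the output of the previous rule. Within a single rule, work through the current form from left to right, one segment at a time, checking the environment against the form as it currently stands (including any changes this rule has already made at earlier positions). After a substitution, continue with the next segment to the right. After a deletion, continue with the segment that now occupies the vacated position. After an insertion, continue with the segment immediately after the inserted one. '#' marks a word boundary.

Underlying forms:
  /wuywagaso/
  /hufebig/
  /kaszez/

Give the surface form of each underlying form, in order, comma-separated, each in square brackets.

/wuywagaso/:
  Rule 1 Intervocalic Lenition: [wuywagaso] → [wuywahaso]
  Rule 2 Final Obstruent Devoicing: no change — [wuywahaso]
  Rule 3 Nasal Place Assimilation: no change — [wuywahaso]
/hufebig/:
  Rule 1 Intervocalic Lenition: [hufebig] → [hufevig]
  Rule 2 Final Obstruent Devoicing: [hufevig] → [hufevik]
  Rule 3 Nasal Place Assimilation: no change — [hufevik]
/kaszez/:
  Rule 1 Intervocalic Lenition: no change — [kaszez]
  Rule 2 Final Obstruent Devoicing: [kaszez] → [kaszes]
  Rule 3 Nasal Place Assimilation: no change — [kaszes]

[wuywahaso], [hufevik], [kaszes]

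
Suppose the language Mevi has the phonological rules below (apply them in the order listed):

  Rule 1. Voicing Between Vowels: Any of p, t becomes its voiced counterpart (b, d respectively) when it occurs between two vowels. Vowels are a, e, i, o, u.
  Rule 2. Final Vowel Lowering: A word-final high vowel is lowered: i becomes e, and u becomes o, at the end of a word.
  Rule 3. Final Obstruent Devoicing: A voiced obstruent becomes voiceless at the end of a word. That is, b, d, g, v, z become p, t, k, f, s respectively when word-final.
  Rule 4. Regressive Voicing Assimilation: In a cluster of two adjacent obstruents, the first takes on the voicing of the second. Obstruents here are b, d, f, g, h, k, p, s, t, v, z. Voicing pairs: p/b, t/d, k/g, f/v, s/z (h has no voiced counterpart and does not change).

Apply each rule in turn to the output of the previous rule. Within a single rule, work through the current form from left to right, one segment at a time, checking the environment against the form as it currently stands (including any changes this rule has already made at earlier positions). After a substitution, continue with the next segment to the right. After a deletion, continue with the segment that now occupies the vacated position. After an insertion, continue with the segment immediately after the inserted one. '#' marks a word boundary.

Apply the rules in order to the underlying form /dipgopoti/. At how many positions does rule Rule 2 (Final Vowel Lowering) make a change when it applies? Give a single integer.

Rule 1 Voicing Between Vowels: [dipgopoti] → [dipgobodi]
Rule 2 Final Vowel Lowering: [dipgobodi] → [dipgobode]
Rule 3 Final Obstruent Devoicing: no change — [dipgobode]
Rule 4 Regressive Voicing Assimilation: [dipgobode] → [dibgobode]
Rule Rule 2 changed 1 position(s).

1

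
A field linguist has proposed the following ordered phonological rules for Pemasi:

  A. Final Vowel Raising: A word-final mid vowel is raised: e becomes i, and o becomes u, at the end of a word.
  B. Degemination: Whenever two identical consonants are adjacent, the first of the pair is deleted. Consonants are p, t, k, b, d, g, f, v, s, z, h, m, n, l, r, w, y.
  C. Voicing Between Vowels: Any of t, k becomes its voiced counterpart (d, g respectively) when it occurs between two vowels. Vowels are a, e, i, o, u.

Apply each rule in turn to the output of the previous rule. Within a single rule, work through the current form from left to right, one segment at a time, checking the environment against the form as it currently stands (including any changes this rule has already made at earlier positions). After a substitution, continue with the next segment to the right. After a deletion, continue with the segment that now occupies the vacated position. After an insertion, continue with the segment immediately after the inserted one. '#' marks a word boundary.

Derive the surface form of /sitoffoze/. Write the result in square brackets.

[sidofozi]

A Final Vowel Raising: [sitoffoze] → [sitoffozi]
B Degemination: [sitoffozi] → [sitofozi]
C Voicing Between Vowels: [sitofozi] → [sidofozi]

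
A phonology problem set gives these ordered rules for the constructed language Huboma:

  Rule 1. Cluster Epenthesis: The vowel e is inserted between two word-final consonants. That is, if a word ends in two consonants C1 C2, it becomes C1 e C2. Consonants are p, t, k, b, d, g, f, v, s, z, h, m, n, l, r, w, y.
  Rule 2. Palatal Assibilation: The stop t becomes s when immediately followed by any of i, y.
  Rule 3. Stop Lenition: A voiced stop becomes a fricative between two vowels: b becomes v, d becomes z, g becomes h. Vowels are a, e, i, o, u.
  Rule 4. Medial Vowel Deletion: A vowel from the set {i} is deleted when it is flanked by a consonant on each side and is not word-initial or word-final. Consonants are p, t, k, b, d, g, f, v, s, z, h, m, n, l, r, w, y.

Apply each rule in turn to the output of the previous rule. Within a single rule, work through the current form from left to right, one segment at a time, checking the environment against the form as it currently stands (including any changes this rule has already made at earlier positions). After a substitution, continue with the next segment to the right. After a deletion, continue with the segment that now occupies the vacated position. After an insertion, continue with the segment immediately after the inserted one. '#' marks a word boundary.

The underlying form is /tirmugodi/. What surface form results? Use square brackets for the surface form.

Rule 1 Cluster Epenthesis: no change — [tirmugodi]
Rule 2 Palatal Assibilation: [tirmugodi] → [sirmugodi]
Rule 3 Stop Lenition: [sirmugodi] → [sirmuhozi]
Rule 4 Medial Vowel Deletion: [sirmuhozi] → [srmuhozi]

[srmuhozi]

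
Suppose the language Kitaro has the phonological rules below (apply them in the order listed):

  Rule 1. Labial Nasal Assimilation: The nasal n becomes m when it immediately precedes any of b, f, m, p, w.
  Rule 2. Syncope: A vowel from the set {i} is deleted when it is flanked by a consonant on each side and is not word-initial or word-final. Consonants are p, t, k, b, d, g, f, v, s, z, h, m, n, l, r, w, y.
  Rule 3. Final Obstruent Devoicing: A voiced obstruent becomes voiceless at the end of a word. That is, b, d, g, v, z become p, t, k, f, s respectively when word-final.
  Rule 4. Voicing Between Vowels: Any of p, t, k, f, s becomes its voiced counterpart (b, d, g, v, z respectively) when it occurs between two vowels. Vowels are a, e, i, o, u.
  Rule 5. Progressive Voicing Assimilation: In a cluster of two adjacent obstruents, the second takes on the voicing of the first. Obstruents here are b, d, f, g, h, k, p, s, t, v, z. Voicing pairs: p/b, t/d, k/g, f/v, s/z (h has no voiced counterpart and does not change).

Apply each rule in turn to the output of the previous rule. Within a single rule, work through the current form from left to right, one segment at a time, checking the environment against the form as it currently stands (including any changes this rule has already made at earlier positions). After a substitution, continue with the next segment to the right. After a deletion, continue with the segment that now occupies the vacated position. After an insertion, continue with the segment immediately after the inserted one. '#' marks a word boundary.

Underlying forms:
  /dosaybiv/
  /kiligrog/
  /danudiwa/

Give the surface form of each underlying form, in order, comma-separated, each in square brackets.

[dozaybv], [klgrok], [danudwa]

/dosaybiv/:
  Rule 1 Labial Nasal Assimilation: no change — [dosaybiv]
  Rule 2 Syncope: [dosaybiv] → [dosaybv]
  Rule 3 Final Obstruent Devoicing: [dosaybv] → [dosaybf]
  Rule 4 Voicing Between Vowels: [dosaybf] → [dozaybf]
  Rule 5 Progressive Voicing Assimilation: [dozaybf] → [dozaybv]
/kiligrog/:
  Rule 1 Labial Nasal Assimilation: no change — [kiligrog]
  Rule 2 Syncope: [kiligrog] → [klgrog]
  Rule 3 Final Obstruent Devoicing: [klgrog] → [klgrok]
  Rule 4 Voicing Between Vowels: no change — [klgrok]
  Rule 5 Progressive Voicing Assimilation: no change — [klgrok]
/danudiwa/:
  Rule 1 Labial Nasal Assimilation: no change — [danudiwa]
  Rule 2 Syncope: [danudiwa] → [danudwa]
  Rule 3 Final Obstruent Devoicing: no change — [danudwa]
  Rule 4 Voicing Between Vowels: no change — [danudwa]
  Rule 5 Progressive Voicing Assimilation: no change — [danudwa]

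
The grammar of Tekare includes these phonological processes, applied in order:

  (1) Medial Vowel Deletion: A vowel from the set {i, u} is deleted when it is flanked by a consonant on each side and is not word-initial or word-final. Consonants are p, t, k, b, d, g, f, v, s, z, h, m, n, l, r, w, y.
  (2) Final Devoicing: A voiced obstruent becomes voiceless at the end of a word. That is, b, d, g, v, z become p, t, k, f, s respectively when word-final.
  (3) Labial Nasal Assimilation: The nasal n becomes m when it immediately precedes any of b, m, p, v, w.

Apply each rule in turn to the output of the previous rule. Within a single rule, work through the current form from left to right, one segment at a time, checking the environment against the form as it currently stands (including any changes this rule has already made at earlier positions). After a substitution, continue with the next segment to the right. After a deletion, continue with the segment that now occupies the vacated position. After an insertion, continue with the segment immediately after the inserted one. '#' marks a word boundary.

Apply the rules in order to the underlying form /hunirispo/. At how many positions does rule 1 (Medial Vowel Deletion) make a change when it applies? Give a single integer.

3

(1) Medial Vowel Deletion: [hunirispo] → [hnrspo]
(2) Final Devoicing: no change — [hnrspo]
(3) Labial Nasal Assimilation: no change — [hnrspo]
Rule 1 changed 3 position(s).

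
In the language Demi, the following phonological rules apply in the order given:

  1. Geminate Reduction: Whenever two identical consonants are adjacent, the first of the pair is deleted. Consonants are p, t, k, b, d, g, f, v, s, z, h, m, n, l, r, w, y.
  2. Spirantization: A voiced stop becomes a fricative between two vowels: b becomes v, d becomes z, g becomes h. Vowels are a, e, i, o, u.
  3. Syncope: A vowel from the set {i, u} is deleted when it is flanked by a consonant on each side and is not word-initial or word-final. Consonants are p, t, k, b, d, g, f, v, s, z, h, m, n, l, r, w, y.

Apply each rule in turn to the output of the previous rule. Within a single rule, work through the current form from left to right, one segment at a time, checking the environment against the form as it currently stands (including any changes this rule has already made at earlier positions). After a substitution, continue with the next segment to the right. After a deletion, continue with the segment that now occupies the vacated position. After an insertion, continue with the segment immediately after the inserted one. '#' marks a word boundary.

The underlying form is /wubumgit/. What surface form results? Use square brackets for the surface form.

1 Geminate Reduction: no change — [wubumgit]
2 Spirantization: [wubumgit] → [wuvumgit]
3 Syncope: [wuvumgit] → [wvmgt]

[wvmgt]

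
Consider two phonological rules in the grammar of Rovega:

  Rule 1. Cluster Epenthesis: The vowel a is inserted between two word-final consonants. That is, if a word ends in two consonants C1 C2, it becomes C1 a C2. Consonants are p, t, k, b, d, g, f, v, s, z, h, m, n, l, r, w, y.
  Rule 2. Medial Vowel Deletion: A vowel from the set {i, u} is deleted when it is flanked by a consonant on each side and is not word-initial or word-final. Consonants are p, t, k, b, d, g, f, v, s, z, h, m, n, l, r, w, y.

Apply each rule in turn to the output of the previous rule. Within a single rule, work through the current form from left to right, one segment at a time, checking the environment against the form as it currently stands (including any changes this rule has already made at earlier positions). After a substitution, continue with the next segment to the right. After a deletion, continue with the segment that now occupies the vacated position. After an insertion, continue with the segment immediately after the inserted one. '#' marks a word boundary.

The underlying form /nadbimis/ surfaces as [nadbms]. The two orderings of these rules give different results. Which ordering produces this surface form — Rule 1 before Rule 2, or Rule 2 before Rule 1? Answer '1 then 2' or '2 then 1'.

Order 1 then 2:
  1 Cluster Epenthesis: no change — [nadbimis]
  2 Medial Vowel Deletion: [nadbimis] → [nadbms]
  result: [nadbms]
Order 2 then 1:
  2 Medial Vowel Deletion: [nadbimis] → [nadbms]
  1 Cluster Epenthesis: [nadbms] → [nadbmas]
  result: [nadbmas]

1 then 2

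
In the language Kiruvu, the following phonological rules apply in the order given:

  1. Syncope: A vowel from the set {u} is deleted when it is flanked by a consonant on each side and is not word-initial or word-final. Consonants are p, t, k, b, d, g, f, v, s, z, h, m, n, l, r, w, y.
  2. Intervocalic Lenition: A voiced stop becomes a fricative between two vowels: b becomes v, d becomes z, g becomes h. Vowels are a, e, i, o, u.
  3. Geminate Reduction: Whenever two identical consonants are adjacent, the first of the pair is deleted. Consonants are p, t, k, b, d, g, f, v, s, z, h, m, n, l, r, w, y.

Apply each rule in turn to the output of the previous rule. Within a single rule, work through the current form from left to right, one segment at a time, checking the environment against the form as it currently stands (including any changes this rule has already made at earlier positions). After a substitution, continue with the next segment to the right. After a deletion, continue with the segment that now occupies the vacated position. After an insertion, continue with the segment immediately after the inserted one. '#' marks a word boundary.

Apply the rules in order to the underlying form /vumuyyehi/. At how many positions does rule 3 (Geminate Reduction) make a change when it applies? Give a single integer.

1 Syncope: [vumuyyehi] → [vmyyehi]
2 Intervocalic Lenition: no change — [vmyyehi]
3 Geminate Reduction: [vmyyehi] → [vmyehi]
Rule 3 changed 1 position(s).

1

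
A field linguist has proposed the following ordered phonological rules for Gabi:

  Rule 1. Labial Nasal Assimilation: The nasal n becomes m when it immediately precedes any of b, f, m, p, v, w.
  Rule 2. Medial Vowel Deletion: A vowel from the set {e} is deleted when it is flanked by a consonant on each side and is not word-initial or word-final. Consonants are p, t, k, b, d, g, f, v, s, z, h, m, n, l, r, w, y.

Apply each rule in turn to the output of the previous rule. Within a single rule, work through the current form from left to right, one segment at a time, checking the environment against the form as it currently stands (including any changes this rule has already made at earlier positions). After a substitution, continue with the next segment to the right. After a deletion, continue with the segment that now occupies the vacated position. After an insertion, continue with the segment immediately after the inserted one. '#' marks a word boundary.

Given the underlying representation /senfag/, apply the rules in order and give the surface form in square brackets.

[smfag]

Rule 1 Labial Nasal Assimilation: [senfag] → [semfag]
Rule 2 Medial Vowel Deletion: [semfag] → [smfag]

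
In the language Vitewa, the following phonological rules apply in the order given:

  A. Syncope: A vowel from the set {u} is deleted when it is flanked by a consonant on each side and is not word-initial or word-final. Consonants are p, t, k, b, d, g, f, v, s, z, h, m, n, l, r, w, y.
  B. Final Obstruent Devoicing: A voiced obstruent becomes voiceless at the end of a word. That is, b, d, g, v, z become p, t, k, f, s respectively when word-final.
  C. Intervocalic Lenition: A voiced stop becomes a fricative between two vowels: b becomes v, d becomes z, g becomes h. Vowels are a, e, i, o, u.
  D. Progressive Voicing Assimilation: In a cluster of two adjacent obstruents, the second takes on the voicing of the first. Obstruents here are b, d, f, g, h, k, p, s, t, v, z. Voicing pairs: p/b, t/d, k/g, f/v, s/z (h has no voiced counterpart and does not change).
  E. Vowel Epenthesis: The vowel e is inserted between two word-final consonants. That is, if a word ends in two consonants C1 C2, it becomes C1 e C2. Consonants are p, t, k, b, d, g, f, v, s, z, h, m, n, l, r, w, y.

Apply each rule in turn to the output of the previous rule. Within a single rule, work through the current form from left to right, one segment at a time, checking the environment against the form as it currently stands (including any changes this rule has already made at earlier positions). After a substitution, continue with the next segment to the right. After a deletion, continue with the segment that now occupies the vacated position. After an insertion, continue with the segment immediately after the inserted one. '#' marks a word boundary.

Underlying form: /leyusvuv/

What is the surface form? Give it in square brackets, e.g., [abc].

A Syncope: [leyusvuv] → [leysvv]
B Final Obstruent Devoicing: [leysvv] → [leysvf]
C Intervocalic Lenition: no change — [leysvf]
D Progressive Voicing Assimilation: [leysvf] → [leysff]
E Vowel Epenthesis: [leysff] → [leysfef]

[leysfef]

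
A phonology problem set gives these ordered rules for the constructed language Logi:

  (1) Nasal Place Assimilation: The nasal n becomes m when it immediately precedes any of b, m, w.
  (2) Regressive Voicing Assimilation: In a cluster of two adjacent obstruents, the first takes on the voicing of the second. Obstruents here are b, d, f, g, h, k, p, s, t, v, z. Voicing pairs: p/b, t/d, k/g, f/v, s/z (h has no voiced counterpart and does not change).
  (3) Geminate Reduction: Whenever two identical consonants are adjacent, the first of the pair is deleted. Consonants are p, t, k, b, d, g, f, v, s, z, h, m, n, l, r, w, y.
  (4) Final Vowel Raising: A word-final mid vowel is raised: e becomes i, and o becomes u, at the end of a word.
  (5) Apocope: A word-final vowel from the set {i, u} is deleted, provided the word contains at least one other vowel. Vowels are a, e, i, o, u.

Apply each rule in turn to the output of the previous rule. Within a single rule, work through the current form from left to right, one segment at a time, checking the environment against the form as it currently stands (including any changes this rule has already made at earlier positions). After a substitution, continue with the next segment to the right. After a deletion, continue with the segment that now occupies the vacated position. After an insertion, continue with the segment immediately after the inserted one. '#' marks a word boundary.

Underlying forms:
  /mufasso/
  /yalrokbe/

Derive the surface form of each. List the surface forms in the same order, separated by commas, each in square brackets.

[mufas], [yalrogb]

/mufasso/:
  (1) Nasal Place Assimilation: no change — [mufasso]
  (2) Regressive Voicing Assimilation: no change — [mufasso]
  (3) Geminate Reduction: [mufasso] → [mufaso]
  (4) Final Vowel Raising: [mufaso] → [mufasu]
  (5) Apocope: [mufasu] → [mufas]
/yalrokbe/:
  (1) Nasal Place Assimilation: no change — [yalrokbe]
  (2) Regressive Voicing Assimilation: [yalrokbe] → [yalrogbe]
  (3) Geminate Reduction: no change — [yalrogbe]
  (4) Final Vowel Raising: [yalrogbe] → [yalrogbi]
  (5) Apocope: [yalrogbi] → [yalrogb]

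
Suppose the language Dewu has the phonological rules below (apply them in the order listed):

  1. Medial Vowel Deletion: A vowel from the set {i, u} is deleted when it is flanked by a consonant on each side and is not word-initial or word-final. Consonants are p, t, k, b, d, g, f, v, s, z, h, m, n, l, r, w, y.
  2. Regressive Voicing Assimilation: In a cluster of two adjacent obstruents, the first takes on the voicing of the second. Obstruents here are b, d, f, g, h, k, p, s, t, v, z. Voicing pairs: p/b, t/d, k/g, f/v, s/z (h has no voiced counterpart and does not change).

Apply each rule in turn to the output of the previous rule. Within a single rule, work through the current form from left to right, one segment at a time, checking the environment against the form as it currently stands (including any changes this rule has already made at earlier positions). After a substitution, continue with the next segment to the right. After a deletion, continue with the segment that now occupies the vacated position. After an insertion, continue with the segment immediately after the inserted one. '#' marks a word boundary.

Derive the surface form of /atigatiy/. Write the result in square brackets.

[adgaty]

1 Medial Vowel Deletion: [atigatiy] → [atgaty]
2 Regressive Voicing Assimilation: [atgaty] → [adgaty]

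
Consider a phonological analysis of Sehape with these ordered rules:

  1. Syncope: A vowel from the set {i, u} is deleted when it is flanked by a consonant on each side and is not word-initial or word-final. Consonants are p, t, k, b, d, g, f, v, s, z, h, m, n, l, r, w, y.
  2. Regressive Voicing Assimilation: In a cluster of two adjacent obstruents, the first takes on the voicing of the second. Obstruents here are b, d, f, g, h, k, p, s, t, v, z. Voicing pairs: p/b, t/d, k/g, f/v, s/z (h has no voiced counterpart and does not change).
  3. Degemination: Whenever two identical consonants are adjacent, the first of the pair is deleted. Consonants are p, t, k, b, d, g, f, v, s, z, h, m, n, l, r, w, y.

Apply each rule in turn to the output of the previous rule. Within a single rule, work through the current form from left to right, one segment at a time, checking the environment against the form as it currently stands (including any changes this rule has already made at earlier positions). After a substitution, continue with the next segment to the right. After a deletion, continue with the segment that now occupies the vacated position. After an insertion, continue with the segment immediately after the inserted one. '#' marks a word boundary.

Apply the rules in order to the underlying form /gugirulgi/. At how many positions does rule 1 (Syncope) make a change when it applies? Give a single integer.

3

1 Syncope: [gugirulgi] → [ggrlgi]
2 Regressive Voicing Assimilation: no change — [ggrlgi]
3 Degemination: [ggrlgi] → [grlgi]
Rule 1 changed 3 position(s).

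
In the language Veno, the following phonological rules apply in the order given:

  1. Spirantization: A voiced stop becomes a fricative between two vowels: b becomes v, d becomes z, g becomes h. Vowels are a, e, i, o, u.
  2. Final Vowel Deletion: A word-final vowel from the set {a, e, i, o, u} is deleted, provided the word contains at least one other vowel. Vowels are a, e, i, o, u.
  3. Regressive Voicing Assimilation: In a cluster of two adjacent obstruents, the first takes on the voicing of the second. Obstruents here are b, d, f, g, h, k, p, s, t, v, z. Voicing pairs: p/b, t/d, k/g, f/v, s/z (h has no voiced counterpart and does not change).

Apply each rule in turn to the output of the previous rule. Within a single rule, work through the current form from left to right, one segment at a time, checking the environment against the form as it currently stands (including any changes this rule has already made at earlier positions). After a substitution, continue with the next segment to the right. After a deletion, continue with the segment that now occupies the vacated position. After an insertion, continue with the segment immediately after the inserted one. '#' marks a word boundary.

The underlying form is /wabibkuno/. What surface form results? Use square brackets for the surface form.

[wavipkun]

1 Spirantization: [wabibkuno] → [wavibkuno]
2 Final Vowel Deletion: [wavibkuno] → [wavibkun]
3 Regressive Voicing Assimilation: [wavibkun] → [wavipkun]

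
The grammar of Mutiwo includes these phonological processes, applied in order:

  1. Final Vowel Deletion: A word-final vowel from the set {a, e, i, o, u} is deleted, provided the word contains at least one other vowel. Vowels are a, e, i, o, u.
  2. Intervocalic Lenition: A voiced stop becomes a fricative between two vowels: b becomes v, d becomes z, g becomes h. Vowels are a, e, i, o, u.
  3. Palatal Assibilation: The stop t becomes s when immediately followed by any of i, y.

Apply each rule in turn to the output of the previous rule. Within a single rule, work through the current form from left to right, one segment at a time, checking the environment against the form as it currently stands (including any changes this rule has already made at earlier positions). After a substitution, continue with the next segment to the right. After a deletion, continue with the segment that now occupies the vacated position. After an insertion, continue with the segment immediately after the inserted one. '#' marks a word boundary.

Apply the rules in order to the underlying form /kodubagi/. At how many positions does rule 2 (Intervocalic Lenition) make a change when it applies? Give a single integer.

2

1 Final Vowel Deletion: [kodubagi] → [kodubag]
2 Intervocalic Lenition: [kodubag] → [kozuvag]
3 Palatal Assibilation: no change — [kozuvag]
Rule 2 changed 2 position(s).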